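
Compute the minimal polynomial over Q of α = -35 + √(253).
m_α(x) = x^2 + 70x + 972

From α + 35 = √(253), squaring gives (α + 35)^2 = 253, i.e. α^2 + 70α + 1225 = 253, so α^2 + 70α + 972 = 0. The discriminant of x^2 + 70x + 972 is (70)^2 - 4·(972) = 4900 - 3888 = 1012, and 4·(253) is not a perfect square in Q since 253 is squarefree and ≠ 1. Hence x^2 + 70x + 972 is irreducible over Q and is the minimal polynomial of α.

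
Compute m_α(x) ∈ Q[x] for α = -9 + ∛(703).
m_α(x) = x^3 + 27x^2 + 243x + 26

Set β = α + 9 = ∛(703), so β^3 = 703. Then (α + 9)^3 - 703 = 0, i.e. α is a root of g(x) = (x + 9)^3 - 703 = x^3 + 27x^2 + 243x + 26. Since g(x) = h(x + 9) where h(x) = x^3 - 703, and h is irreducible over Q (because 703 is not a perfect cube, so h has no rational root, and a monic cubic with no rational root is irreducible), g is also irreducible (irreducibility is preserved under the substitution x → x + 9). Hence m_α(x) = x^3 + 27x^2 + 243x + 26.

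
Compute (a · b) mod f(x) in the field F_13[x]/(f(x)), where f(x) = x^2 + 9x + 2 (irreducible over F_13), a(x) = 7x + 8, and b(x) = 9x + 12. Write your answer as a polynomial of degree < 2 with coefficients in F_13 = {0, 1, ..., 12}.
a · b ≡ 5x + 9 (mod f(x))

Multiply in F_13[x]: a(x)·b(x) = (7x + 8)·(9x + 12) = 11x^2 + 5. This has degree ≥ 2, so divide by f(x) over F_13: 11x^2 + 5 = (11)·(x^2 + 9x + 2) + (5x + 9). Hence a·b ≡ 5x + 9 (mod f). (F_13[x]/(f) is a field with 13^2 = 169 elements since f is irreducible of degree 2.)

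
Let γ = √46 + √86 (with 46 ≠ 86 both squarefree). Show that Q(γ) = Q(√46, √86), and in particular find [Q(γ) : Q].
[Q(γ) : Q] = 4 (equivalently, Q(γ) = Q(√46, √86))

Obviously Q(γ) ⊆ Q(√46, √86), and [Q(√46, √86):Q] = 4 (since 46, 86 are distinct squarefree integers > 1 with 3956 not a perfect square). To show equality we compute the minimal polynomial of γ. From γ = √46 + √86: γ^2 = 46 + 2√(3956) + 86 = 132 + 2√(3956), so γ^2 - 132 = 2√(3956); squaring, (γ^2 - 132)^2 = 4·3956, i.e. γ^4 - 264γ^2 + 17424 - 15824 = 0, i.e. γ^4 - 264γ^2 + 1600 = 0. So γ is a root of x^4 - 264x^2 + 1600. This polynomial is irreducible over Q: it has no rational root (each ±√46 ± √86 is irrational), and any factorization into two quadratics over Q would force √(3956) ∈ Q (pairing opposite roots) or √46, √86 ∈ Q (other pairings), all impossible. Hence [Q(γ):Q] = 4 = [Q(√46, √86):Q], so Q(γ) = Q(√46, √86).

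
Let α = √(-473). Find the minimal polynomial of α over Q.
m_α(x) = x^2 + 473

α satisfies α^2 + 473 = 0, so x^2 + 473 annihilates α. Since d = -473 is squarefree and ≠ 1, it is not a perfect square in Q, so x^2 + 473 has no rational root and is therefore irreducible over Q (a degree-2 polynomial over a field is irreducible iff it has no root). Hence m_α(x) = x^2 + 473.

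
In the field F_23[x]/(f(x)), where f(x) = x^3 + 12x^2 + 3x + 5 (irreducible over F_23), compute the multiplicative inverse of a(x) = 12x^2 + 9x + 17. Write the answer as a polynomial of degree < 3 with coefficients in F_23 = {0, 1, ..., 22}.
a(x)^(-1) ≡ 18x^2 + 16x + 21 (mod f(x))

Since f is irreducible over F_23, F_23[x]/(f) is a field and a(x) ≠ 0 has an inverse. Apply the extended Euclidean algorithm to f(x) and a(x) in F_23[x]: f(x) = (2x + 11)·a(x) + (8x + 2);  a(x) = (13x + 18)·(8x + 2) + (4). The last nonzero remainder is the constant 4 = gcd(f, a) in F_23. Back-substituting through the division chain expresses 4 = s(x)·a(x) + t(x)·f(x) with s(x) ≡ 3x^2 + 18x + 15 (mod f), so (3x^2 + 18x + 15)·a(x) ≡ 4 (mod f). Multiplying by 4^(-1) ≡ 6 in F_23 gives a(x)^(-1) ≡ 6·(3x^2 + 18x + 15) ≡ 18x^2 + 16x + 21 (mod f). Check: (12x^2 + 9x + 17)·(18x^2 + 16x + 21) = 9x^4 + 9x^3 + 12x^2 + x + 12 ≡ 1 (mod x^3 + 12x^2 + 3x + 5).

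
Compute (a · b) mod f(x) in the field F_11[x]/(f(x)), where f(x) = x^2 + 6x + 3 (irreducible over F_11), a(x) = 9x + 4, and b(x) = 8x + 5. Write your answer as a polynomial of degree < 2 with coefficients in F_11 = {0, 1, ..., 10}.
a · b ≡ 8x + 2 (mod f(x))

Multiply in F_11[x]: a(x)·b(x) = (9x + 4)·(8x + 5) = 6x^2 + 9. This has degree ≥ 2, so divide by f(x) over F_11: 6x^2 + 9 = (6)·(x^2 + 6x + 3) + (8x + 2). Hence a·b ≡ 8x + 2 (mod f). (F_11[x]/(f) is a field with 11^2 = 121 elements since f is irreducible of degree 2.)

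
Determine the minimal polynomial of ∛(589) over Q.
m_α(x) = x^3 - 589

α satisfies α^3 = 589, so x^3 - 589 annihilates α. By the rational root test, a rational root p/q (in lowest terms) of x^3 - 589 would satisfy p^3 = 589 q^3, forcing q = 1 and p^3 = 589; but 589 is not a perfect cube, contradiction. A monic cubic over Q with no rational root is irreducible (any nontrivial factorization would include a linear factor). Hence x^3 - 589 is the minimal polynomial of α, and in particular [Q(α):Q] = 3.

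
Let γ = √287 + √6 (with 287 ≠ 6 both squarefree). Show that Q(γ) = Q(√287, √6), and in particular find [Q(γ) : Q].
[Q(γ) : Q] = 4 (equivalently, Q(γ) = Q(√287, √6))

Obviously Q(γ) ⊆ Q(√287, √6), and [Q(√287, √6):Q] = 4 (since 287, 6 are distinct squarefree integers > 1 with 1722 not a perfect square). To show equality we compute the minimal polynomial of γ. From γ = √287 + √6: γ^2 = 287 + 2√(1722) + 6 = 293 + 2√(1722), so γ^2 - 293 = 2√(1722); squaring, (γ^2 - 293)^2 = 4·1722, i.e. γ^4 - 586γ^2 + 85849 - 6888 = 0, i.e. γ^4 - 586γ^2 + 78961 = 0. So γ is a root of x^4 - 586x^2 + 78961. This polynomial is irreducible over Q: it has no rational root (each ±√287 ± √6 is irrational), and any factorization into two quadratics over Q would force √(1722) ∈ Q (pairing opposite roots) or √287, √6 ∈ Q (other pairings), all impossible. Hence [Q(γ):Q] = 4 = [Q(√287, √6):Q], so Q(γ) = Q(√287, √6).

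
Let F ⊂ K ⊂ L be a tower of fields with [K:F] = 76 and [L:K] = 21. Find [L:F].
[L:F] = 1596

The tower law says that for any tower of field extensions F ⊂ K ⊂ L with finite degrees, [L:F] = [L:K] · [K:F]. Here this gives [L:F] = 21 · 76 = 1596.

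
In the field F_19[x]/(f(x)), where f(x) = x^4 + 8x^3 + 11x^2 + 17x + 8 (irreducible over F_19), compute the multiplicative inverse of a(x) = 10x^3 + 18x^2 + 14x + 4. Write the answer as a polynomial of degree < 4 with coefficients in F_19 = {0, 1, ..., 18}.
a(x)^(-1) ≡ 17x^3 + 3x^2 + 6x + 15 (mod f(x))

Since f is irreducible over F_19, F_19[x]/(f) is a field and a(x) ≠ 0 has an inverse. Apply the extended Euclidean algorithm to f(x) and a(x) in F_19[x]: f(x) = (2x + 1)·a(x) + (3x^2 + 14x + 4);  a(x) = (16x + 1)·(3x^2 + 14x + 4) + (12x);  (3x^2 + 14x + 4) = (5x + 17)·(12x) + (4). The last nonzero remainder is the constant 4 = gcd(f, a) in F_19. Back-substituting through the division chain expresses 4 = s(x)·a(x) + t(x)·f(x) with s(x) ≡ 11x^3 + 12x^2 + 5x + 3 (mod f), so (11x^3 + 12x^2 + 5x + 3)·a(x) ≡ 4 (mod f). Multiplying by 4^(-1) ≡ 5 in F_19 gives a(x)^(-1) ≡ 5·(11x^3 + 12x^2 + 5x + 3) ≡ 17x^3 + 3x^2 + 6x + 15 (mod f). Check: (10x^3 + 18x^2 + 14x + 4)·(17x^3 + 3x^2 + 6x + 15) = 18x^6 + 13x^5 + 10x^4 + 7x^3 + 5x^2 + 6x + 3 ≡ 1 (mod x^4 + 8x^3 + 11x^2 + 17x + 8).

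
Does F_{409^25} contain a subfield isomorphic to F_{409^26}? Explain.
No: F_{409^26} is not a subfield of F_{409^25}

F_{p^m} embeds in F_{p^n} iff m | n. Here 26 ∤ 25 (since 25 = 0·26 + 25 with remainder 25 ≠ 0), so F_{409^26} is not a subfield of F_{409^25}. Equivalently: if it were, the tower law would give 26 = [F_{409^26}:F_409] dividing [F_{409^25}:F_409] = 25, contradiction.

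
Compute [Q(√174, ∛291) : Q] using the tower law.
[Q(√174, ∛291) : Q] = 6

Let L = Q(√174, ∛291). Since Q(√174) ⊂ L and [Q(√174):Q] = 2, the tower law gives 2 | [L:Q]. Likewise Q(∛291) ⊂ L with [Q(∛291):Q] = 3 (because 291 is not a perfect cube), so 3 | [L:Q]. As gcd(2,3) = 1, [L:Q] is divisible by 6. Conversely L is generated over Q by √174 and ∛291, so [L:Q] ≤ 2·3 = 6. Therefore [Q(√174, ∛291) : Q] = 6.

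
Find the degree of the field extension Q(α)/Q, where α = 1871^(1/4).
[Q(α):Q] = 4

α is a root of x^4 - 1871. By Eisenstein's criterion at the prime p = 1871 (which divides the constant term 1871 but p^2 = 3500641 does not, since 1871 is squarefree), x^4 - 1871 is irreducible over Q. Hence [Q(α):Q] = 4.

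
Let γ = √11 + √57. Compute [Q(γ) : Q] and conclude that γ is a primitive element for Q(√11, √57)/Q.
[Q(γ) : Q] = 4 (equivalently, Q(γ) = Q(√11, √57))

Obviously Q(γ) ⊆ Q(√11, √57), and [Q(√11, √57):Q] = 4 (since 11, 57 are distinct squarefree integers > 1 with 627 not a perfect square). To show equality we compute the minimal polynomial of γ. From γ = √11 + √57: γ^2 = 11 + 2√(627) + 57 = 68 + 2√(627), so γ^2 - 68 = 2√(627); squaring, (γ^2 - 68)^2 = 4·627, i.e. γ^4 - 136γ^2 + 4624 - 2508 = 0, i.e. γ^4 - 136γ^2 + 2116 = 0. So γ is a root of x^4 - 136x^2 + 2116. This polynomial is irreducible over Q: it has no rational root (each ±√11 ± √57 is irrational), and any factorization into two quadratics over Q would force √(627) ∈ Q (pairing opposite roots) or √11, √57 ∈ Q (other pairings), all impossible. Hence [Q(γ):Q] = 4 = [Q(√11, √57):Q], so Q(γ) = Q(√11, √57).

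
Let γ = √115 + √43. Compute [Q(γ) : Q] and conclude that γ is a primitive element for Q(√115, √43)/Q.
[Q(γ) : Q] = 4 (equivalently, Q(γ) = Q(√115, √43))

Obviously Q(γ) ⊆ Q(√115, √43), and [Q(√115, √43):Q] = 4 (since 115, 43 are distinct squarefree integers > 1 with 4945 not a perfect square). To show equality we compute the minimal polynomial of γ. From γ = √115 + √43: γ^2 = 115 + 2√(4945) + 43 = 158 + 2√(4945), so γ^2 - 158 = 2√(4945); squaring, (γ^2 - 158)^2 = 4·4945, i.e. γ^4 - 316γ^2 + 24964 - 19780 = 0, i.e. γ^4 - 316γ^2 + 5184 = 0. So γ is a root of x^4 - 316x^2 + 5184. This polynomial is irreducible over Q: it has no rational root (each ±√115 ± √43 is irrational), and any factorization into two quadratics over Q would force √(4945) ∈ Q (pairing opposite roots) or √115, √43 ∈ Q (other pairings), all impossible. Hence [Q(γ):Q] = 4 = [Q(√115, √43):Q], so Q(γ) = Q(√115, √43).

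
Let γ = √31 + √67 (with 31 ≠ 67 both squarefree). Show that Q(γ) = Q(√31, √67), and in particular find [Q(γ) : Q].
[Q(γ) : Q] = 4 (equivalently, Q(γ) = Q(√31, √67))

Obviously Q(γ) ⊆ Q(√31, √67), and [Q(√31, √67):Q] = 4 (since 31, 67 are distinct squarefree integers > 1 with 2077 not a perfect square). To show equality we compute the minimal polynomial of γ. From γ = √31 + √67: γ^2 = 31 + 2√(2077) + 67 = 98 + 2√(2077), so γ^2 - 98 = 2√(2077); squaring, (γ^2 - 98)^2 = 4·2077, i.e. γ^4 - 196γ^2 + 9604 - 8308 = 0, i.e. γ^4 - 196γ^2 + 1296 = 0. So γ is a root of x^4 - 196x^2 + 1296. This polynomial is irreducible over Q: it has no rational root (each ±√31 ± √67 is irrational), and any factorization into two quadratics over Q would force √(2077) ∈ Q (pairing opposite roots) or √31, √67 ∈ Q (other pairings), all impossible. Hence [Q(γ):Q] = 4 = [Q(√31, √67):Q], so Q(γ) = Q(√31, √67).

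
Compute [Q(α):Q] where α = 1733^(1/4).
[Q(α):Q] = 4

α is a root of x^4 - 1733. By Eisenstein's criterion at the prime p = 1733 (which divides the constant term 1733 but p^2 = 3003289 does not, since 1733 is squarefree), x^4 - 1733 is irreducible over Q. Hence [Q(α):Q] = 4.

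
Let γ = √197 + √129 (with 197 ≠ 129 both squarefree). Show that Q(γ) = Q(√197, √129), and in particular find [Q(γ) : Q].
[Q(γ) : Q] = 4 (equivalently, Q(γ) = Q(√197, √129))

Obviously Q(γ) ⊆ Q(√197, √129), and [Q(√197, √129):Q] = 4 (since 197, 129 are distinct squarefree integers > 1 with 25413 not a perfect square). To show equality we compute the minimal polynomial of γ. From γ = √197 + √129: γ^2 = 197 + 2√(25413) + 129 = 326 + 2√(25413), so γ^2 - 326 = 2√(25413); squaring, (γ^2 - 326)^2 = 4·25413, i.e. γ^4 - 652γ^2 + 106276 - 101652 = 0, i.e. γ^4 - 652γ^2 + 4624 = 0. So γ is a root of x^4 - 652x^2 + 4624. This polynomial is irreducible over Q: it has no rational root (each ±√197 ± √129 is irrational), and any factorization into two quadratics over Q would force √(25413) ∈ Q (pairing opposite roots) or √197, √129 ∈ Q (other pairings), all impossible. Hence [Q(γ):Q] = 4 = [Q(√197, √129):Q], so Q(γ) = Q(√197, √129).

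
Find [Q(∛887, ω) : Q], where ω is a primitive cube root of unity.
[Q(∛887, ω) : Q] = 6

[Q(∛887):Q] = 3 (min poly x^3 - 887, irreducible since 887 is not a perfect cube). [Q(ω):Q] = 2 (min poly x^2 + x + 1). Since Q(∛887) ⊂ R and ω ∉ R, we have ω ∉ Q(∛887), so x^2 + x + 1 remains irreducible over Q(∛887) and [Q(∛887, ω) : Q(∛887)] = 2. By the tower law, [Q(∛887, ω) : Q] = 3 · 2 = 6. (In fact Q(∛887, ω) is the splitting field of x^3 - 887 over Q.)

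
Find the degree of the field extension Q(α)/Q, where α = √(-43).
[Q(α):Q] = 2

[Q(α):Q] equals the degree of the minimal polynomial of α. Here α^2 = -43 and x^2 + 43 is irreducible (d = -43 is squarefree, ≠ 1, hence not a square), so deg(m_α) = 2. Thus [Q(α):Q] = 2.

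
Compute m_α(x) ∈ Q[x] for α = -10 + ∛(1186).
m_α(x) = x^3 + 30x^2 + 300x - 186

Set β = α + 10 = ∛(1186), so β^3 = 1186. Then (α + 10)^3 - 1186 = 0, i.e. α is a root of g(x) = (x + 10)^3 - 1186 = x^3 + 30x^2 + 300x - 186. Since g(x) = h(x + 10) where h(x) = x^3 - 1186, and h is irreducible over Q (because 1186 is not a perfect cube, so h has no rational root, and a monic cubic with no rational root is irreducible), g is also irreducible (irreducibility is preserved under the substitution x → x + 10). Hence m_α(x) = x^3 + 30x^2 + 300x - 186.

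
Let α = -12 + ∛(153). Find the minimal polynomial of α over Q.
m_α(x) = x^3 + 36x^2 + 432x + 1575

Set β = α + 12 = ∛(153), so β^3 = 153. Then (α + 12)^3 - 153 = 0, i.e. α is a root of g(x) = (x + 12)^3 - 153 = x^3 + 36x^2 + 432x + 1575. Since g(x) = h(x + 12) where h(x) = x^3 - 153, and h is irreducible over Q (because 153 is not a perfect cube, so h has no rational root, and a monic cubic with no rational root is irreducible), g is also irreducible (irreducibility is preserved under the substitution x → x + 12). Hence m_α(x) = x^3 + 36x^2 + 432x + 1575.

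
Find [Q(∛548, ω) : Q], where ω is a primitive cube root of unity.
[Q(∛548, ω) : Q] = 6

[Q(∛548):Q] = 3 (min poly x^3 - 548, irreducible since 548 is not a perfect cube). [Q(ω):Q] = 2 (min poly x^2 + x + 1). Since Q(∛548) ⊂ R and ω ∉ R, we have ω ∉ Q(∛548), so x^2 + x + 1 remains irreducible over Q(∛548) and [Q(∛548, ω) : Q(∛548)] = 2. By the tower law, [Q(∛548, ω) : Q] = 3 · 2 = 6. (In fact Q(∛548, ω) is the splitting field of x^3 - 548 over Q.)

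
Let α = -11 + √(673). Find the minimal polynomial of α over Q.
m_α(x) = x^2 + 22x - 552

From α + 11 = √(673), squaring gives (α + 11)^2 = 673, i.e. α^2 + 22α + 121 = 673, so α^2 + 22α - 552 = 0. The discriminant of x^2 + 22x - 552 is (22)^2 - 4·(-552) = 484 + 2208 = 2692, and 4·(673) is not a perfect square in Q since 673 is squarefree and ≠ 1. Hence x^2 + 22x - 552 is irreducible over Q and is the minimal polynomial of α.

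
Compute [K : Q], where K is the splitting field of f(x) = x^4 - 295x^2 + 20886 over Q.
[K : Q] = 4

Solving the quadratic in x^2: x^2 = (295 ± √(295^2 - 4·20886))/2 = (295 ± √3481)/2 = (295 ± 59)/2, giving x^2 = 118 or x^2 = 177. So f(x) = (x^2 - 118)(x^2 - 177) and the roots of f are ±√118, ±√177. Hence the splitting field is K = Q(√118, √177). Since 118 and 177 are distinct squarefree integers > 1, their product 20886 is not a perfect square, so √177 ∉ Q(√118). By the tower law [K:Q] = [Q(√118,√177):Q(√118)] · [Q(√118):Q] = 2 · 2 = 4.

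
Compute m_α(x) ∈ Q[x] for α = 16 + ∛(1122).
m_α(x) = x^3 - 48x^2 + 768x - 5218

Set β = α - 16 = ∛(1122), so β^3 = 1122. Then (α - 16)^3 - 1122 = 0, i.e. α is a root of g(x) = (x - 16)^3 - 1122 = x^3 - 48x^2 + 768x - 5218. Since g(x) = h(x - 16) where h(x) = x^3 - 1122, and h is irreducible over Q (because 1122 is not a perfect cube, so h has no rational root, and a monic cubic with no rational root is irreducible), g is also irreducible (irreducibility is preserved under the substitution x → x - 16). Hence m_α(x) = x^3 - 48x^2 + 768x - 5218.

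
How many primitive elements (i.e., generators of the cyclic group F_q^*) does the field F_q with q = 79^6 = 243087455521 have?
There are φ(243087455520) = 50087890944 primitive elements

F_q^* is cyclic of order q - 1 = 243087455520. A cyclic group of order m has exactly φ(m) generators. Here m = 243087455520 = 2^5 · 3^2 · 5 · 7^2 · 13 · 43 · 6163, so the number of primitive elements is φ(243087455520) = 50087890944.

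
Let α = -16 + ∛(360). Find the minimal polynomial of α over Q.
m_α(x) = x^3 + 48x^2 + 768x + 3736

Set β = α + 16 = ∛(360), so β^3 = 360. Then (α + 16)^3 - 360 = 0, i.e. α is a root of g(x) = (x + 16)^3 - 360 = x^3 + 48x^2 + 768x + 3736. Since g(x) = h(x + 16) where h(x) = x^3 - 360, and h is irreducible over Q (because 360 is not a perfect cube, so h has no rational root, and a monic cubic with no rational root is irreducible), g is also irreducible (irreducibility is preserved under the substitution x → x + 16). Hence m_α(x) = x^3 + 48x^2 + 768x + 3736.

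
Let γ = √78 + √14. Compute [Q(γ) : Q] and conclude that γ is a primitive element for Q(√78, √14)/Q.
[Q(γ) : Q] = 4 (equivalently, Q(γ) = Q(√78, √14))

Obviously Q(γ) ⊆ Q(√78, √14), and [Q(√78, √14):Q] = 4 (since 78, 14 are distinct squarefree integers > 1 with 1092 not a perfect square). To show equality we compute the minimal polynomial of γ. From γ = √78 + √14: γ^2 = 78 + 2√(1092) + 14 = 92 + 2√(1092), so γ^2 - 92 = 2√(1092); squaring, (γ^2 - 92)^2 = 4·1092, i.e. γ^4 - 184γ^2 + 8464 - 4368 = 0, i.e. γ^4 - 184γ^2 + 4096 = 0. So γ is a root of x^4 - 184x^2 + 4096. This polynomial is irreducible over Q: it has no rational root (each ±√78 ± √14 is irrational), and any factorization into two quadratics over Q would force √(1092) ∈ Q (pairing opposite roots) or √78, √14 ∈ Q (other pairings), all impossible. Hence [Q(γ):Q] = 4 = [Q(√78, √14):Q], so Q(γ) = Q(√78, √14).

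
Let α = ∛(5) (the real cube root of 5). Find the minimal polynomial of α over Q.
m_α(x) = x^3 - 5

α satisfies α^3 = 5, so x^3 - 5 annihilates α. By the rational root test, a rational root p/q (in lowest terms) of x^3 - 5 would satisfy p^3 = 5 q^3, forcing q = 1 and p^3 = 5; but 5 is not a perfect cube, contradiction. A monic cubic over Q with no rational root is irreducible (any nontrivial factorization would include a linear factor). Hence x^3 - 5 is the minimal polynomial of α, and in particular [Q(α):Q] = 3.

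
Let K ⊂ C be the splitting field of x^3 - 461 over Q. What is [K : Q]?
[K : Q] = 6

The roots of x^3 - 461 are ∛461, ω∛461, ω^2∛461 where ω = e^(2πi/3) is a primitive cube root of unity, so K = Q(∛461, ω). Now [Q(∛461):Q] = 3 (since 461 is not a perfect cube, x^3 - 461 is irreducible) and [Q(ω):Q] = 2. Both 2 and 3 divide [K:Q], and [K:Q] ≤ 3·2 = 6, so [K:Q] = 6. (Equivalently: Q(∛461) ⊂ R but ω ∉ R, so [K : Q(∛461)] = 2.)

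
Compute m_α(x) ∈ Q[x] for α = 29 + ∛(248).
m_α(x) = x^3 - 87x^2 + 2523x - 24637

Set β = α - 29 = ∛(248), so β^3 = 248. Then (α - 29)^3 - 248 = 0, i.e. α is a root of g(x) = (x - 29)^3 - 248 = x^3 - 87x^2 + 2523x - 24637. Since g(x) = h(x - 29) where h(x) = x^3 - 248, and h is irreducible over Q (because 248 is not a perfect cube, so h has no rational root, and a monic cubic with no rational root is irreducible), g is also irreducible (irreducibility is preserved under the substitution x → x - 29). Hence m_α(x) = x^3 - 87x^2 + 2523x - 24637.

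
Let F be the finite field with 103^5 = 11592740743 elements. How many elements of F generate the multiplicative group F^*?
There are φ(11592740742) = 3306307200 primitive elements

F_q^* is cyclic of order q - 1 = 11592740742. A cyclic group of order m has exactly φ(m) generators. Here m = 11592740742 = 2 · 3 · 11 · 17 · 10332211, so the number of primitive elements is φ(11592740742) = 3306307200.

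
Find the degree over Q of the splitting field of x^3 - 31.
[K : Q] = 6

The roots of x^3 - 31 are ∛31, ω∛31, ω^2∛31 where ω = e^(2πi/3) is a primitive cube root of unity, so K = Q(∛31, ω). Now [Q(∛31):Q] = 3 (since 31 is not a perfect cube, x^3 - 31 is irreducible) and [Q(ω):Q] = 2. Both 2 and 3 divide [K:Q], and [K:Q] ≤ 3·2 = 6, so [K:Q] = 6. (Equivalently: Q(∛31) ⊂ R but ω ∉ R, so [K : Q(∛31)] = 2.)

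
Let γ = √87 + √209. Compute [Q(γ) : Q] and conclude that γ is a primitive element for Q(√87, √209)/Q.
[Q(γ) : Q] = 4 (equivalently, Q(γ) = Q(√87, √209))

Obviously Q(γ) ⊆ Q(√87, √209), and [Q(√87, √209):Q] = 4 (since 87, 209 are distinct squarefree integers > 1 with 18183 not a perfect square). To show equality we compute the minimal polynomial of γ. From γ = √87 + √209: γ^2 = 87 + 2√(18183) + 209 = 296 + 2√(18183), so γ^2 - 296 = 2√(18183); squaring, (γ^2 - 296)^2 = 4·18183, i.e. γ^4 - 592γ^2 + 87616 - 72732 = 0, i.e. γ^4 - 592γ^2 + 14884 = 0. So γ is a root of x^4 - 592x^2 + 14884. This polynomial is irreducible over Q: it has no rational root (each ±√87 ± √209 is irrational), and any factorization into two quadratics over Q would force √(18183) ∈ Q (pairing opposite roots) or √87, √209 ∈ Q (other pairings), all impossible. Hence [Q(γ):Q] = 4 = [Q(√87, √209):Q], so Q(γ) = Q(√87, √209).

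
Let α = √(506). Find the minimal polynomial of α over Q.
m_α(x) = x^2 - 506

α satisfies α^2 - 506 = 0, so x^2 - 506 annihilates α. Since d = 506 is squarefree and ≠ 1, it is not a perfect square in Q, so x^2 - 506 has no rational root and is therefore irreducible over Q (a degree-2 polynomial over a field is irreducible iff it has no root). Hence m_α(x) = x^2 - 506.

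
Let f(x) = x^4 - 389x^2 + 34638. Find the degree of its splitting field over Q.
[K : Q] = 4

Solving the quadratic in x^2: x^2 = (389 ± √(389^2 - 4·34638))/2 = (389 ± √12769)/2 = (389 ± 113)/2, giving x^2 = 138 or x^2 = 251. So f(x) = (x^2 - 138)(x^2 - 251) and the roots of f are ±√138, ±√251. Hence the splitting field is K = Q(√138, √251). Since 138 and 251 are distinct squarefree integers > 1, their product 34638 is not a perfect square, so √251 ∉ Q(√138). By the tower law [K:Q] = [Q(√138,√251):Q(√138)] · [Q(√138):Q] = 2 · 2 = 4.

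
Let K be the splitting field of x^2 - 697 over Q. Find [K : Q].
[K : Q] = 2

f(x) = x^2 - 697 factors as (x - √697)(x + √697). The splitting field is K = Q(√697). Since 697 is squarefree and > 1, it is not a perfect square, so x^2 - 697 is irreducible over Q and [Q(√697) : Q] = 2. Hence [K : Q] = 2.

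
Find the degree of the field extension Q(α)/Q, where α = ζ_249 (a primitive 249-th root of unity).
[Q(α):Q] = 164

The minimal polynomial of ζ_249 over Q is the 249-th cyclotomic polynomial Φ_249(x), which is irreducible over Q and has degree φ(249) = 164. Hence [Q(α):Q] = φ(249) = 164.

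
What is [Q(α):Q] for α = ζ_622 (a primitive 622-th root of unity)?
[Q(α):Q] = 310

The minimal polynomial of ζ_622 over Q is the 622-th cyclotomic polynomial Φ_622(x), which is irreducible over Q and has degree φ(622) = 310. Hence [Q(α):Q] = φ(622) = 310.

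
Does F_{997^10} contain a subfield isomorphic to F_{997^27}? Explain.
No: F_{997^27} is not a subfield of F_{997^10}

F_{p^m} embeds in F_{p^n} iff m | n. Here 27 ∤ 10 (since 10 = 0·27 + 10 with remainder 10 ≠ 0), so F_{997^27} is not a subfield of F_{997^10}. Equivalently: if it were, the tower law would give 27 = [F_{997^27}:F_997] dividing [F_{997^10}:F_997] = 10, contradiction.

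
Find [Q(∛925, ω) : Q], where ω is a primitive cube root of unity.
[Q(∛925, ω) : Q] = 6

[Q(∛925):Q] = 3 (min poly x^3 - 925, irreducible since 925 is not a perfect cube). [Q(ω):Q] = 2 (min poly x^2 + x + 1). Since Q(∛925) ⊂ R and ω ∉ R, we have ω ∉ Q(∛925), so x^2 + x + 1 remains irreducible over Q(∛925) and [Q(∛925, ω) : Q(∛925)] = 2. By the tower law, [Q(∛925, ω) : Q] = 3 · 2 = 6. (In fact Q(∛925, ω) is the splitting field of x^3 - 925 over Q.)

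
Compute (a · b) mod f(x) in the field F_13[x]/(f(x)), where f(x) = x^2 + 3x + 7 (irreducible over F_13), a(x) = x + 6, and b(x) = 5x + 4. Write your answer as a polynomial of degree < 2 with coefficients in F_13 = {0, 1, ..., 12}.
a · b ≡ 6x + 2 (mod f(x))

Multiply in F_13[x]: a(x)·b(x) = (x + 6)·(5x + 4) = 5x^2 + 8x + 11. This has degree ≥ 2, so divide by f(x) over F_13: 5x^2 + 8x + 11 = (5)·(x^2 + 3x + 7) + (6x + 2). Hence a·b ≡ 6x + 2 (mod f). (F_13[x]/(f) is a field with 13^2 = 169 elements since f is irreducible of degree 2.)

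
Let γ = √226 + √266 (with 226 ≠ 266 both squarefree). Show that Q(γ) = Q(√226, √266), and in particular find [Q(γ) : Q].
[Q(γ) : Q] = 4 (equivalently, Q(γ) = Q(√226, √266))

Obviously Q(γ) ⊆ Q(√226, √266), and [Q(√226, √266):Q] = 4 (since 226, 266 are distinct squarefree integers > 1 with 60116 not a perfect square). To show equality we compute the minimal polynomial of γ. From γ = √226 + √266: γ^2 = 226 + 2√(60116) + 266 = 492 + 2√(60116), so γ^2 - 492 = 2√(60116); squaring, (γ^2 - 492)^2 = 4·60116, i.e. γ^4 - 984γ^2 + 242064 - 240464 = 0, i.e. γ^4 - 984γ^2 + 1600 = 0. So γ is a root of x^4 - 984x^2 + 1600. This polynomial is irreducible over Q: it has no rational root (each ±√226 ± √266 is irrational), and any factorization into two quadratics over Q would force √(60116) ∈ Q (pairing opposite roots) or √226, √266 ∈ Q (other pairings), all impossible. Hence [Q(γ):Q] = 4 = [Q(√226, √266):Q], so Q(γ) = Q(√226, √266).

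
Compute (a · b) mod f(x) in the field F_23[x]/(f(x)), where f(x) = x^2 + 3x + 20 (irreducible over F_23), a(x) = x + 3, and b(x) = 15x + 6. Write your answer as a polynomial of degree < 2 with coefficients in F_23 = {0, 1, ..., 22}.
a · b ≡ 6x + 17 (mod f(x))

Multiply in F_23[x]: a(x)·b(x) = (x + 3)·(15x + 6) = 15x^2 + 5x + 18. This has degree ≥ 2, so divide by f(x) over F_23: 15x^2 + 5x + 18 = (15)·(x^2 + 3x + 20) + (6x + 17). Hence a·b ≡ 6x + 17 (mod f). (F_23[x]/(f) is a field with 23^2 = 529 elements since f is irreducible of degree 2.)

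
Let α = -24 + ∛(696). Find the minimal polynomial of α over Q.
m_α(x) = x^3 + 72x^2 + 1728x + 13128

Set β = α + 24 = ∛(696), so β^3 = 696. Then (α + 24)^3 - 696 = 0, i.e. α is a root of g(x) = (x + 24)^3 - 696 = x^3 + 72x^2 + 1728x + 13128. Since g(x) = h(x + 24) where h(x) = x^3 - 696, and h is irreducible over Q (because 696 is not a perfect cube, so h has no rational root, and a monic cubic with no rational root is irreducible), g is also irreducible (irreducibility is preserved under the substitution x → x + 24). Hence m_α(x) = x^3 + 72x^2 + 1728x + 13128.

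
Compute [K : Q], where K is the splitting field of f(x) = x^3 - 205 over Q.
[K : Q] = 6

The roots of x^3 - 205 are ∛205, ω∛205, ω^2∛205 where ω = e^(2πi/3) is a primitive cube root of unity, so K = Q(∛205, ω). Now [Q(∛205):Q] = 3 (since 205 is not a perfect cube, x^3 - 205 is irreducible) and [Q(ω):Q] = 2. Both 2 and 3 divide [K:Q], and [K:Q] ≤ 3·2 = 6, so [K:Q] = 6. (Equivalently: Q(∛205) ⊂ R but ω ∉ R, so [K : Q(∛205)] = 2.)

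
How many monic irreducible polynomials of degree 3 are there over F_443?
There are 28979288 monic irreducible polynomials of degree 3 over F_443

Each element of F_{443^3} that lies in no proper subfield is a root of exactly one monic irreducible of degree 3 over F_443, and each such polynomial has 3 distinct roots in F_{443^3}. By Möbius inversion the count is N_443(3) = (1/3) Σ_{d|3} μ(3/d) · 443^d = (1/3)(μ(3)·443^1 + μ(1)·443^3) = 86937864/3 = 28979288.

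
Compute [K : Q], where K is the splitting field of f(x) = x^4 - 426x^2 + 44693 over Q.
[K : Q] = 4

Solving the quadratic in x^2: x^2 = (426 ± √(426^2 - 4·44693))/2 = (426 ± √2704)/2 = (426 ± 52)/2, giving x^2 = 239 or x^2 = 187. So f(x) = (x^2 - 239)(x^2 - 187) and the roots of f are ±√239, ±√187. Hence the splitting field is K = Q(√239, √187). Since 239 and 187 are distinct squarefree integers > 1, their product 44693 is not a perfect square, so √187 ∉ Q(√239). By the tower law [K:Q] = [Q(√239,√187):Q(√239)] · [Q(√239):Q] = 2 · 2 = 4.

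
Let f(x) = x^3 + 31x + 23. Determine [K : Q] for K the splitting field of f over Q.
[K : Q] = 6

By the rational root test, any rational root of the monic integer polynomial f(x) = x^3 + 31x + 23 must be an integer dividing the constant term 23, i.e. one of ±{1, 23}. Evaluating: f(1) = 55, f(-1) = -9, f(23) = 12903, f(-23) = -12857; none is 0, so f has no rational root and is therefore irreducible over Q (a cubic with no linear factor over a field is irreducible). For an irreducible cubic, the Galois group is A_3 or S_3 according as the discriminant disc(f) = -4a^3 - 27b^2 = -4·(31)^3 - 27·(23)^2 = -133447 is or is not a square in Q. Here disc(f) = -133447 is not a perfect square in Q, so the Galois group of f over Q is not contained in A_3 and must be all of S_3. The splitting field has degree |S_3| = 6 over Q, so [K : Q] = 6.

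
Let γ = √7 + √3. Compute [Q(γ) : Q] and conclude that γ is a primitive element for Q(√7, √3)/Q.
[Q(γ) : Q] = 4 (equivalently, Q(γ) = Q(√7, √3))

Obviously Q(γ) ⊆ Q(√7, √3), and [Q(√7, √3):Q] = 4 (since 7, 3 are distinct squarefree integers > 1 with 21 not a perfect square). To show equality we compute the minimal polynomial of γ. From γ = √7 + √3: γ^2 = 7 + 2√(21) + 3 = 10 + 2√(21), so γ^2 - 10 = 2√(21); squaring, (γ^2 - 10)^2 = 4·21, i.e. γ^4 - 20γ^2 + 100 - 84 = 0, i.e. γ^4 - 20γ^2 + 16 = 0. So γ is a root of x^4 - 20x^2 + 16. This polynomial is irreducible over Q: it has no rational root (each ±√7 ± √3 is irrational), and any factorization into two quadratics over Q would force √(21) ∈ Q (pairing opposite roots) or √7, √3 ∈ Q (other pairings), all impossible. Hence [Q(γ):Q] = 4 = [Q(√7, √3):Q], so Q(γ) = Q(√7, √3).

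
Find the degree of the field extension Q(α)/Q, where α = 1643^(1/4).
[Q(α):Q] = 4

α is a root of x^4 - 1643. By Eisenstein's criterion at the prime p = 31 (which divides the constant term 1643 but p^2 = 961 does not, since 1643 is squarefree), x^4 - 1643 is irreducible over Q. Hence [Q(α):Q] = 4.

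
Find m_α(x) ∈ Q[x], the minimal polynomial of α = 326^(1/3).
m_α(x) = x^3 - 326

α satisfies α^3 = 326, so x^3 - 326 annihilates α. By the rational root test, a rational root p/q (in lowest terms) of x^3 - 326 would satisfy p^3 = 326 q^3, forcing q = 1 and p^3 = 326; but 326 is not a perfect cube, contradiction. A monic cubic over Q with no rational root is irreducible (any nontrivial factorization would include a linear factor). Hence x^3 - 326 is the minimal polynomial of α, and in particular [Q(α):Q] = 3.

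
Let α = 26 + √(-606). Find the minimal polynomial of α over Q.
m_α(x) = x^2 - 52x + 1282

From α - 26 = √(-606), squaring gives (α - 26)^2 = -606, i.e. α^2 - 52α + 676 = -606, so α^2 - 52α + 1282 = 0. The discriminant of x^2 - 52x + 1282 is (-52)^2 - 4·(1282) = 2704 - 5128 = -2424, and 4·(-606) is not a perfect square in Q since -606 is squarefree and ≠ 1. Hence x^2 - 52x + 1282 is irreducible over Q and is the minimal polynomial of α.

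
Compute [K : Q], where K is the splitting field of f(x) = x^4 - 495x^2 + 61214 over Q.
[K : Q] = 4

Solving the quadratic in x^2: x^2 = (495 ± √(495^2 - 4·61214))/2 = (495 ± √169)/2 = (495 ± 13)/2, giving x^2 = 241 or x^2 = 254. So f(x) = (x^2 - 241)(x^2 - 254) and the roots of f are ±√241, ±√254. Hence the splitting field is K = Q(√241, √254). Since 241 and 254 are distinct squarefree integers > 1, their product 61214 is not a perfect square, so √254 ∉ Q(√241). By the tower law [K:Q] = [Q(√241,√254):Q(√241)] · [Q(√241):Q] = 2 · 2 = 4.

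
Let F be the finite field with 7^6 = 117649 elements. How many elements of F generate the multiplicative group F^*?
There are φ(117648) = 36288 primitive elements

F_q^* is cyclic of order q - 1 = 117648. A cyclic group of order m has exactly φ(m) generators. Here m = 117648 = 2^4 · 3^2 · 19 · 43, so the number of primitive elements is φ(117648) = 36288.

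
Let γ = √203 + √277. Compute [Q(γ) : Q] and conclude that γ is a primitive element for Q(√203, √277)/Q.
[Q(γ) : Q] = 4 (equivalently, Q(γ) = Q(√203, √277))

Obviously Q(γ) ⊆ Q(√203, √277), and [Q(√203, √277):Q] = 4 (since 203, 277 are distinct squarefree integers > 1 with 56231 not a perfect square). To show equality we compute the minimal polynomial of γ. From γ = √203 + √277: γ^2 = 203 + 2√(56231) + 277 = 480 + 2√(56231), so γ^2 - 480 = 2√(56231); squaring, (γ^2 - 480)^2 = 4·56231, i.e. γ^4 - 960γ^2 + 230400 - 224924 = 0, i.e. γ^4 - 960γ^2 + 5476 = 0. So γ is a root of x^4 - 960x^2 + 5476. This polynomial is irreducible over Q: it has no rational root (each ±√203 ± √277 is irrational), and any factorization into two quadratics over Q would force √(56231) ∈ Q (pairing opposite roots) or √203, √277 ∈ Q (other pairings), all impossible. Hence [Q(γ):Q] = 4 = [Q(√203, √277):Q], so Q(γ) = Q(√203, √277).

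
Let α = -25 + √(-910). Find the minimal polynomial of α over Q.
m_α(x) = x^2 + 50x + 1535

From α + 25 = √(-910), squaring gives (α + 25)^2 = -910, i.e. α^2 + 50α + 625 = -910, so α^2 + 50α + 1535 = 0. The discriminant of x^2 + 50x + 1535 is (50)^2 - 4·(1535) = 2500 - 6140 = -3640, and 4·(-910) is not a perfect square in Q since -910 is squarefree and ≠ 1. Hence x^2 + 50x + 1535 is irreducible over Q and is the minimal polynomial of α.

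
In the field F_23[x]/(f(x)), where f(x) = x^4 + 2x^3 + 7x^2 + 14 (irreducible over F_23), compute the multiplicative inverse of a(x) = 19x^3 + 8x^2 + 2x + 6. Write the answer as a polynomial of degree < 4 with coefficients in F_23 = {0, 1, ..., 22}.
a(x)^(-1) ≡ x^3 + 8x^2 + 3x + 17 (mod f(x))

Since f is irreducible over F_23, F_23[x]/(f) is a field and a(x) ≠ 0 has an inverse. Apply the extended Euclidean algorithm to f(x) and a(x) in F_23[x]: f(x) = (17x + 22)·a(x) + (4x^2 + 15x + 20);  a(x) = (22x)·(4x^2 + 15x + 20) + (22x + 6);  (4x^2 + 15x + 20) = (19x + 7)·(22x + 6) + (1). The last nonzero remainder is the constant 1 = gcd(f, a) in F_23. Back-substituting through the division chain expresses 1 = s(x)·a(x) + t(x)·f(x) with s(x) ≡ x^3 + 8x^2 + 3x + 17 (mod f), so a(x)^(-1) ≡ s(x) = x^3 + 8x^2 + 3x + 17 (mod f). Check: (19x^3 + 8x^2 + 2x + 6)·(x^3 + 8x^2 + 3x + 17) = 19x^6 + 22x^5 + 8x^4 + x^3 + 6x^2 + 6x + 10 ≡ 1 (mod x^4 + 2x^3 + 7x^2 + 14).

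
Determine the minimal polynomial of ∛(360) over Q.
m_α(x) = x^3 - 360

α satisfies α^3 = 360, so x^3 - 360 annihilates α. By the rational root test, a rational root p/q (in lowest terms) of x^3 - 360 would satisfy p^3 = 360 q^3, forcing q = 1 and p^3 = 360; but 360 is not a perfect cube, contradiction. A monic cubic over Q with no rational root is irreducible (any nontrivial factorization would include a linear factor). Hence x^3 - 360 is the minimal polynomial of α, and in particular [Q(α):Q] = 3.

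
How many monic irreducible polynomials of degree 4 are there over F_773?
There are 89260077078 monic irreducible polynomials of degree 4 over F_773

Each element of F_{773^4} that lies in no proper subfield is a root of exactly one monic irreducible of degree 4 over F_773, and each such polynomial has 4 distinct roots in F_{773^4}. By Möbius inversion the count is N_773(4) = (1/4) Σ_{d|4} μ(4/d) · 773^d = (1/4)(μ(4)·773^1 + μ(2)·773^2 + μ(1)·773^4) = 357040308312/4 = 89260077078.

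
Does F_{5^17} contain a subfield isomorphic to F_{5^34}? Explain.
No: F_{5^34} is not a subfield of F_{5^17}

F_{p^m} embeds in F_{p^n} iff m | n. Here 34 ∤ 17 (since 17 = 0·34 + 17 with remainder 17 ≠ 0), so F_{5^34} is not a subfield of F_{5^17}. Equivalently: if it were, the tower law would give 34 = [F_{5^34}:F_5] dividing [F_{5^17}:F_5] = 17, contradiction.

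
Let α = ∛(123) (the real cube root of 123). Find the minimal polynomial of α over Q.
m_α(x) = x^3 - 123

α satisfies α^3 = 123, so x^3 - 123 annihilates α. By the rational root test, a rational root p/q (in lowest terms) of x^3 - 123 would satisfy p^3 = 123 q^3, forcing q = 1 and p^3 = 123; but 123 is not a perfect cube, contradiction. A monic cubic over Q with no rational root is irreducible (any nontrivial factorization would include a linear factor). Hence x^3 - 123 is the minimal polynomial of α, and in particular [Q(α):Q] = 3.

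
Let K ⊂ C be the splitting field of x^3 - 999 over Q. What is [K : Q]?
[K : Q] = 6

The roots of x^3 - 999 are ∛999, ω∛999, ω^2∛999 where ω = e^(2πi/3) is a primitive cube root of unity, so K = Q(∛999, ω). Now [Q(∛999):Q] = 3 (since 999 is not a perfect cube, x^3 - 999 is irreducible) and [Q(ω):Q] = 2. Both 2 and 3 divide [K:Q], and [K:Q] ≤ 3·2 = 6, so [K:Q] = 6. (Equivalently: Q(∛999) ⊂ R but ω ∉ R, so [K : Q(∛999)] = 2.)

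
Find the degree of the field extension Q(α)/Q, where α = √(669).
[Q(α):Q] = 2

[Q(α):Q] equals the degree of the minimal polynomial of α. Here α^2 = 669 and x^2 - 669 is irreducible (d = 669 is squarefree, ≠ 1, hence not a square), so deg(m_α) = 2. Thus [Q(α):Q] = 2.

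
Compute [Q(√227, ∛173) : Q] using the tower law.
[Q(√227, ∛173) : Q] = 6

Let L = Q(√227, ∛173). Since Q(√227) ⊂ L and [Q(√227):Q] = 2, the tower law gives 2 | [L:Q]. Likewise Q(∛173) ⊂ L with [Q(∛173):Q] = 3 (because 173 is not a perfect cube), so 3 | [L:Q]. As gcd(2,3) = 1, [L:Q] is divisible by 6. Conversely L is generated over Q by √227 and ∛173, so [L:Q] ≤ 2·3 = 6. Therefore [Q(√227, ∛173) : Q] = 6.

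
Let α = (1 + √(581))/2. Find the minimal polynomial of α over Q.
m_α(x) = x^2 - x - 145

From 2α - 1 = √(581), squaring gives (2α - 1)^2 = 581, i.e. 4α^2 - 4α + 1 = 581, so α^2 - α + (1 - 581)/4 = 0. Since 581 ≡ 1 (mod 4), (1 - 581)/4 = -145 ∈ Z. The polynomial x^2 - x - 145 has discriminant 1 - 4·(-145) = 581, which is not a perfect square in Q (d = 581 is squarefree and ≠ 1), so x^2 - x - 145 is irreducible over Q. It is the minimal polynomial of α.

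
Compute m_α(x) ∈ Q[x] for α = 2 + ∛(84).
m_α(x) = x^3 - 6x^2 + 12x - 92

Set β = α - 2 = ∛(84), so β^3 = 84. Then (α - 2)^3 - 84 = 0, i.e. α is a root of g(x) = (x - 2)^3 - 84 = x^3 - 6x^2 + 12x - 92. Since g(x) = h(x - 2) where h(x) = x^3 - 84, and h is irreducible over Q (because 84 is not a perfect cube, so h has no rational root, and a monic cubic with no rational root is irreducible), g is also irreducible (irreducibility is preserved under the substitution x → x - 2). Hence m_α(x) = x^3 - 6x^2 + 12x - 92.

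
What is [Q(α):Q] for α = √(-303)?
[Q(α):Q] = 2

[Q(α):Q] equals the degree of the minimal polynomial of α. Here α^2 = -303 and x^2 + 303 is irreducible (d = -303 is squarefree, ≠ 1, hence not a square), so deg(m_α) = 2. Thus [Q(α):Q] = 2.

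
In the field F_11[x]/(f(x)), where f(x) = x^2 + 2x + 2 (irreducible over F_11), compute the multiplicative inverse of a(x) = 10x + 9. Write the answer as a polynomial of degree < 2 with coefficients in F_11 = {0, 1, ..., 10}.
a(x)^(-1) ≡ 6x (mod f(x))

Since f is irreducible over F_11, F_11[x]/(f) is a field and a(x) ≠ 0 has an inverse. Apply the extended Euclidean algorithm to f(x) and a(x) in F_11[x]: f(x) = (10x)·a(x) + (2). The last nonzero remainder is the constant 2 = gcd(f, a) in F_11. Back-substituting through the division chain expresses 2 = s(x)·a(x) + t(x)·f(x) with s(x) ≡ x (mod f), so (x)·a(x) ≡ 2 (mod f). Multiplying by 2^(-1) ≡ 6 in F_11 gives a(x)^(-1) ≡ 6·(x) ≡ 6x (mod f). Check: (10x + 9)·(6x) = 5x^2 + 10x ≡ 1 (mod x^2 + 2x + 2).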